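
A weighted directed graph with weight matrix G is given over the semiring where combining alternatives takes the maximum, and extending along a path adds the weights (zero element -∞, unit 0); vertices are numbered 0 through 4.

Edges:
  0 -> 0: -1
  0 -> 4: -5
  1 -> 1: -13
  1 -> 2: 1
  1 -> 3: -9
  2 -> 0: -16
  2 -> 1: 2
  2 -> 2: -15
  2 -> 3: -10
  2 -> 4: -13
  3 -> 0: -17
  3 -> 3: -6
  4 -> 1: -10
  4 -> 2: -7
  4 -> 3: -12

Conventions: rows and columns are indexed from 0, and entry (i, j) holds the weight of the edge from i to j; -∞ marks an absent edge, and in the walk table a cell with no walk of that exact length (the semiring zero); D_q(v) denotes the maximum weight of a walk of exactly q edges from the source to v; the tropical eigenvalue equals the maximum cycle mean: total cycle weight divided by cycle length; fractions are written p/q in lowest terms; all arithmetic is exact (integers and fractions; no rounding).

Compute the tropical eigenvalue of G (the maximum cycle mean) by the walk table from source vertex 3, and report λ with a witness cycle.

q=0: [-∞, -∞, -∞, 0, -∞]
q=1: [-17, -∞, -∞, -6, -∞]
q=2: [-18, -∞, -∞, -12, -22]
q=3: [-19, -32, -29, -18, -23]
q=4: [-20, -27, -30, -24, -24]
q=5: [-21, -28, -26, -30, -25]
Optimal cycle mean attained by: cycle 1->2->1, total 1 + 2, length 2.
Answer: λ = 3/2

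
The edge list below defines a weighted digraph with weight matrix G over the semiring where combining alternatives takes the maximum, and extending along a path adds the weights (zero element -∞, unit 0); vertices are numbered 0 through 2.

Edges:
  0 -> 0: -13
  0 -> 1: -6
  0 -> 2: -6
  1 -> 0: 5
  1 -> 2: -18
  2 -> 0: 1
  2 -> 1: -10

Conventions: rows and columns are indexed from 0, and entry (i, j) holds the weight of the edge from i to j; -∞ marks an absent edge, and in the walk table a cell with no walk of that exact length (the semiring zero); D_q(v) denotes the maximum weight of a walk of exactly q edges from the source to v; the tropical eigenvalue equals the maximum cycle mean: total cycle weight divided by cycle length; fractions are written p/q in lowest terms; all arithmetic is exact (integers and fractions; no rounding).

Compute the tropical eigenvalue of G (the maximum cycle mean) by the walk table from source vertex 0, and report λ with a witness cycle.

q=0: [0, -∞, -∞]
q=1: [-13, -6, -6]
q=2: [-1, -16, -19]
q=3: [-11, -7, -7]
Optimal cycle mean attained by: cycle 0->1->0, total (-6) + 5, length 2.
Answer: λ = -1/2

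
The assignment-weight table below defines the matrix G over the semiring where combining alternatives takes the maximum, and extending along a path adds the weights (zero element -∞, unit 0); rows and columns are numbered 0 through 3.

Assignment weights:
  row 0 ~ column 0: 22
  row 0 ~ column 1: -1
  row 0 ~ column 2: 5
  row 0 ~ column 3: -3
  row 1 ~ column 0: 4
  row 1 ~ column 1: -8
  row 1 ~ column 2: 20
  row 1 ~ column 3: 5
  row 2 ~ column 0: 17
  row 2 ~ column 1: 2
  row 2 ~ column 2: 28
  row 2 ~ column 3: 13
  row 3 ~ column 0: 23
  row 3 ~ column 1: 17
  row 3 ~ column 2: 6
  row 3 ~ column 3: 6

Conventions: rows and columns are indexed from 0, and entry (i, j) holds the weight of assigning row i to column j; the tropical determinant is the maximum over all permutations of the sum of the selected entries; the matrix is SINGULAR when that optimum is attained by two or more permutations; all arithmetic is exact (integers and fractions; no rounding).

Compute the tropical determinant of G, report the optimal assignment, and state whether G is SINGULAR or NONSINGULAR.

σ = (0, 1, 2, 3): 22 + (-8) + 28 + 6 = 48
σ = (0, 1, 3, 2): 22 + (-8) + 13 + 6 = 33
σ = (0, 2, 1, 3): 22 + 20 + 2 + 6 = 50
σ = (0, 2, 3, 1): 22 + 20 + 13 + 17 = 72
σ = (0, 3, 1, 2): 22 + 5 + 2 + 6 = 35
σ = (0, 3, 2, 1): 22 + 5 + 28 + 17 = 72
σ = (1, 0, 2, 3): (-1) + 4 + 28 + 6 = 37
σ = (1, 0, 3, 2): (-1) + 4 + 13 + 6 = 22
σ = (1, 2, 0, 3): (-1) + 20 + 17 + 6 = 42
σ = (1, 2, 3, 0): (-1) + 20 + 13 + 23 = 55
σ = (1, 3, 0, 2): (-1) + 5 + 17 + 6 = 27
σ = (1, 3, 2, 0): (-1) + 5 + 28 + 23 = 55
σ = (2, 0, 1, 3): 5 + 4 + 2 + 6 = 17
σ = (2, 0, 3, 1): 5 + 4 + 13 + 17 = 39
σ = (2, 1, 0, 3): 5 + (-8) + 17 + 6 = 20
σ = (2, 1, 3, 0): 5 + (-8) + 13 + 23 = 33
σ = (2, 3, 0, 1): 5 + 5 + 17 + 17 = 44
σ = (2, 3, 1, 0): 5 + 5 + 2 + 23 = 35
σ = (3, 0, 1, 2): (-3) + 4 + 2 + 6 = 9
σ = (3, 0, 2, 1): (-3) + 4 + 28 + 17 = 46
σ = (3, 1, 0, 2): (-3) + (-8) + 17 + 6 = 12
σ = (3, 1, 2, 0): (-3) + (-8) + 28 + 23 = 40
σ = (3, 2, 0, 1): (-3) + 20 + 17 + 17 = 51
σ = (3, 2, 1, 0): (-3) + 20 + 2 + 23 = 42
Optimal value attained by: σ = (0, 2, 3, 1).
Answer: det⊕(G) = 72; verdict: SINGULAR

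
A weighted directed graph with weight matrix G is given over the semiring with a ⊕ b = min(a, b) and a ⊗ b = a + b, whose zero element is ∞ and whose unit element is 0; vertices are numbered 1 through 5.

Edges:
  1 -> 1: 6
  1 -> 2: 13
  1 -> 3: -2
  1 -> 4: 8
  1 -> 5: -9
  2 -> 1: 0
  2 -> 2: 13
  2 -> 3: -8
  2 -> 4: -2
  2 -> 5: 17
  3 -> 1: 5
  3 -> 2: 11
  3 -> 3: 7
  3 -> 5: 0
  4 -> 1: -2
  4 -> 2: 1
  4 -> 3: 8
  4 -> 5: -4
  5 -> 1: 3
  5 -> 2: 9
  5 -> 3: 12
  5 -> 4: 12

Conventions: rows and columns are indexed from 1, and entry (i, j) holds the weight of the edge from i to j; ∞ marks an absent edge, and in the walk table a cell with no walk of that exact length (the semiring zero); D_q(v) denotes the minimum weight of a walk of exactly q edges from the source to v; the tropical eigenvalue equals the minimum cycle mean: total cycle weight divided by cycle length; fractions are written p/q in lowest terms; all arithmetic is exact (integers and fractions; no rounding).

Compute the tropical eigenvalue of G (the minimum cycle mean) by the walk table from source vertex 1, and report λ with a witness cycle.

q=0: [0, ∞, ∞, ∞, ∞]
q=1: [6, 13, -2, 8, -9]
q=2: [-6, 0, 3, 3, -3]
q=3: [0, 4, -8, -2, -15]
q=4: [-12, -6, -4, -3, -9]
q=5: [-6, -2, -14, -8, -21]
Optimal cycle mean attained by: cycle 1->5->1, total (-9) + 3, length 2.
Answer: λ = -3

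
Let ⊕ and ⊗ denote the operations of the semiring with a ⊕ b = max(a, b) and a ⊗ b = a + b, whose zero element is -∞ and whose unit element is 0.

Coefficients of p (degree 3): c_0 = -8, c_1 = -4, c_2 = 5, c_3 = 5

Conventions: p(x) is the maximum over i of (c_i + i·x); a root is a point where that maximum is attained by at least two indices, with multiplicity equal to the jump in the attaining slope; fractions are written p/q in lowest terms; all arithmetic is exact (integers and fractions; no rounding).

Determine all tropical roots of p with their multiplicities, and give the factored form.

hull edge (i=0, c=-8) to (i=2, c=5): slope 13/2, span 2
hull edge (i=2, c=5) to (i=3, c=5): slope 0, span 1
Factored form: p(x) = 5 ⊗ (x ⊕ (-13/2)) ⊗ (x ⊕ (-13/2)) ⊗ (x ⊕ 0)
Answer: roots = -13/2 (mult 2), 0 (mult 1)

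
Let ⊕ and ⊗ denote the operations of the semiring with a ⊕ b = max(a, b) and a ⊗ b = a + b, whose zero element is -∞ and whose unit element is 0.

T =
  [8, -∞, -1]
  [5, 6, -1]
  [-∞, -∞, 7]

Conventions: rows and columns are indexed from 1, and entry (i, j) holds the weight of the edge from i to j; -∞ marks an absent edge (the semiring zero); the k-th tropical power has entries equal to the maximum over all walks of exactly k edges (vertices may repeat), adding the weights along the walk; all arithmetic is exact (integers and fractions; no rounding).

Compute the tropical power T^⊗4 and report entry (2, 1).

T^⊗2:
  [16, -∞, 7]
  [13, 12, 6]
  [-∞, -∞, 14]
T^⊗3:
  [24, -∞, 15]
  [21, 18, 13]
  [-∞, -∞, 21]
T^⊗4:
  [32, -∞, 23]
  [29, 24, 20]
  [-∞, -∞, 28]
Key observation: the optimum is the walk 2->1->1->1->1, with weight 5 + 8 + 8 + 8 = 29.
Optimal value attained by: walk 2->1->1->1->1.
Answer: (T^⊗4)[2][1] = 29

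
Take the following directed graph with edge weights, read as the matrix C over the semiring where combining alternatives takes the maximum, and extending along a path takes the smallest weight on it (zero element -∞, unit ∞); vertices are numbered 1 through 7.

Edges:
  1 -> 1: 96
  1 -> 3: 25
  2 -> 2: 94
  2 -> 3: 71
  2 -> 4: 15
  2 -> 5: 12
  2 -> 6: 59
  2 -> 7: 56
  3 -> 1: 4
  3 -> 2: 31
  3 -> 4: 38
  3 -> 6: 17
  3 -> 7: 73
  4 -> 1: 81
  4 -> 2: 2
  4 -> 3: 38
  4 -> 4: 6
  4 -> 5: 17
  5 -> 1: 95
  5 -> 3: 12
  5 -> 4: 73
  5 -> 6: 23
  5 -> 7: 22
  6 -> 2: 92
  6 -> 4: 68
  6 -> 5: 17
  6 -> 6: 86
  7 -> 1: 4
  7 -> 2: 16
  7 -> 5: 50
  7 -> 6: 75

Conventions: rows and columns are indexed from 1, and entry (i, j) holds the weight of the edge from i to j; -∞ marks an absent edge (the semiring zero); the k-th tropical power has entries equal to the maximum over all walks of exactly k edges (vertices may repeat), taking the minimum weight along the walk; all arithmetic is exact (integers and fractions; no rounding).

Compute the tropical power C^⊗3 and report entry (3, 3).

C^⊗2:
  [96, 25, 25, 25, -∞, 17, 25]
  [15, 94, 71, 59, 50, 59, 71]
  [38, 31, 38, 17, 50, 73, 31]
  [81, 31, 25, 38, 6, 17, 38]
  [95, 23, 38, 23, 22, 23, 12]
  [68, 92, 71, 68, 17, 86, 56]
  [50, 75, 16, 68, 17, 75, 22]
C^⊗3:
  [96, 25, 25, 25, 25, 25, 25]
  [59, 94, 71, 59, 50, 71, 71]
  [50, 73, 31, 68, 31, 73, 38]
  [81, 31, 38, 25, 38, 38, 31]
  [95, 31, 25, 38, 17, 23, 38]
  [68, 92, 71, 68, 50, 86, 71]
  [68, 75, 71, 68, 22, 75, 56]
Key observation: the optimum is the walk 3->2->2->3, with weight 31 min 94 min 71 = 31.
Optimal value attained by: walk 3->2->2->3.
Answer: (C^⊗3)[3][3] = 31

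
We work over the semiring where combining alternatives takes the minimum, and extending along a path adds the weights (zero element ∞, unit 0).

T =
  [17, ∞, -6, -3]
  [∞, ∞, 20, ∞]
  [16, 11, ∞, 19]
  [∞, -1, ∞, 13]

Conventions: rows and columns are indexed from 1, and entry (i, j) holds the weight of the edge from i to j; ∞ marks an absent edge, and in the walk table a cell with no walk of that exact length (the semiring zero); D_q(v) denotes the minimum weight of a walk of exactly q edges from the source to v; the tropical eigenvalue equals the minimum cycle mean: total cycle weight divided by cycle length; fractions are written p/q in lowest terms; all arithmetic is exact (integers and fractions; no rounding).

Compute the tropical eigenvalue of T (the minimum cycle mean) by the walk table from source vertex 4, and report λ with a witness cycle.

q=0: [∞, ∞, ∞, 0]
q=1: [∞, -1, ∞, 13]
q=2: [∞, 12, 19, 26]
q=3: [35, 25, 32, 38]
q=4: [48, 37, 29, 32]
Optimal cycle mean attained by: cycle 1->3->1, total (-6) + 16, length 2.
Answer: λ = 5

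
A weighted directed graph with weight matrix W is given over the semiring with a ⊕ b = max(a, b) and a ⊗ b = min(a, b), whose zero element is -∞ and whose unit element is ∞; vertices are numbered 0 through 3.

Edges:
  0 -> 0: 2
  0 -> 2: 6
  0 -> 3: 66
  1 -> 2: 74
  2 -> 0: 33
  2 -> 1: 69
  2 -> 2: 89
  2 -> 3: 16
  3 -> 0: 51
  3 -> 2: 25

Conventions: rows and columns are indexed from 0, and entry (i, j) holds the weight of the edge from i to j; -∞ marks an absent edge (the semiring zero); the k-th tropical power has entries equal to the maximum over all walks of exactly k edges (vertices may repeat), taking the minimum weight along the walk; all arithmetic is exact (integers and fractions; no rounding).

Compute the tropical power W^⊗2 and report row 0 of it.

W^⊗2:
  [51, 6, 25, 6]
  [33, 69, 74, 16]
  [33, 69, 89, 33]
  [25, 25, 25, 51]
Answer: row 0 of W^⊗2 = [51, 6, 25, 6]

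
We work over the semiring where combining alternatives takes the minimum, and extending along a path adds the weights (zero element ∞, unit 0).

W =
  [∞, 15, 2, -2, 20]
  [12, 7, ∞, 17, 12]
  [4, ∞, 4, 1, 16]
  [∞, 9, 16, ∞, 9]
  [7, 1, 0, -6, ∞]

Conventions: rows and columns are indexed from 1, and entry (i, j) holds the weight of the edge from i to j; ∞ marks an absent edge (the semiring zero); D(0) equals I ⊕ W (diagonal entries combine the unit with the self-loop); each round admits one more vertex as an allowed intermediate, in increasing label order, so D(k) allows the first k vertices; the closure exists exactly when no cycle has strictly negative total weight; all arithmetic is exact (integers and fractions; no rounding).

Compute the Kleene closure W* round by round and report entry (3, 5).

D(0):
  [0, 15, 2, -2, 20]
  [12, 0, ∞, 17, 12]
  [4, ∞, 0, 1, 16]
  [∞, 9, 16, 0, 9]
  [7, 1, 0, -6, 0]
D(1):
  [0, 15, 2, -2, 20]
  [12, 0, 14, 10, 12]
  [4, 19, 0, 1, 16]
  [∞, 9, 16, 0, 9]
  [7, 1, 0, -6, 0]
D(2):
  [0, 15, 2, -2, 20]
  [12, 0, 14, 10, 12]
  [4, 19, 0, 1, 16]
  [21, 9, 16, 0, 9]
  [7, 1, 0, -6, 0]
D(3):
  [0, 15, 2, -2, 18]
  [12, 0, 14, 10, 12]
  [4, 19, 0, 1, 16]
  [20, 9, 16, 0, 9]
  [4, 1, 0, -6, 0]
D(4):
  [0, 7, 2, -2, 7]
  [12, 0, 14, 10, 12]
  [4, 10, 0, 1, 10]
  [20, 9, 16, 0, 9]
  [4, 1, 0, -6, 0]
D(5):
  [0, 7, 2, -2, 7]
  [12, 0, 12, 6, 12]
  [4, 10, 0, 1, 10]
  [13, 9, 9, 0, 9]
  [4, 1, 0, -6, 0]
Answer: W*[3][5] = 10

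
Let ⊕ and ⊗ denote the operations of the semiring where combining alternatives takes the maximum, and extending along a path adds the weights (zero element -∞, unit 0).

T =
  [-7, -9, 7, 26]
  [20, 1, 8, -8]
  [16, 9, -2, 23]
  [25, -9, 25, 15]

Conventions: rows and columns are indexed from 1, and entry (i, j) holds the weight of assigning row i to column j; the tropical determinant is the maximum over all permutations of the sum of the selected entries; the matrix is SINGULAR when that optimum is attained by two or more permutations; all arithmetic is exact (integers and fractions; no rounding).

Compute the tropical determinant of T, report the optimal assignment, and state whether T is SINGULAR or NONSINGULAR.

σ = (1, 2, 3, 4): (-7) + 1 + (-2) + 15 = 7
σ = (1, 2, 4, 3): (-7) + 1 + 23 + 25 = 42
σ = (1, 3, 2, 4): (-7) + 8 + 9 + 15 = 25
σ = (1, 3, 4, 2): (-7) + 8 + 23 + (-9) = 15
σ = (1, 4, 2, 3): (-7) + (-8) + 9 + 25 = 19
σ = (1, 4, 3, 2): (-7) + (-8) + (-2) + (-9) = -26
σ = (2, 1, 3, 4): (-9) + 20 + (-2) + 15 = 24
σ = (2, 1, 4, 3): (-9) + 20 + 23 + 25 = 59
σ = (2, 3, 1, 4): (-9) + 8 + 16 + 15 = 30
σ = (2, 3, 4, 1): (-9) + 8 + 23 + 25 = 47
σ = (2, 4, 1, 3): (-9) + (-8) + 16 + 25 = 24
σ = (2, 4, 3, 1): (-9) + (-8) + (-2) + 25 = 6
σ = (3, 1, 2, 4): 7 + 20 + 9 + 15 = 51
σ = (3, 1, 4, 2): 7 + 20 + 23 + (-9) = 41
σ = (3, 2, 1, 4): 7 + 1 + 16 + 15 = 39
σ = (3, 2, 4, 1): 7 + 1 + 23 + 25 = 56
σ = (3, 4, 1, 2): 7 + (-8) + 16 + (-9) = 6
σ = (3, 4, 2, 1): 7 + (-8) + 9 + 25 = 33
σ = (4, 1, 2, 3): 26 + 20 + 9 + 25 = 80
σ = (4, 1, 3, 2): 26 + 20 + (-2) + (-9) = 35
σ = (4, 2, 1, 3): 26 + 1 + 16 + 25 = 68
σ = (4, 2, 3, 1): 26 + 1 + (-2) + 25 = 50
σ = (4, 3, 1, 2): 26 + 8 + 16 + (-9) = 41
σ = (4, 3, 2, 1): 26 + 8 + 9 + 25 = 68
Optimal value attained by: σ = (4, 1, 2, 3).
Answer: det⊕(T) = 80; verdict: NONSINGULAR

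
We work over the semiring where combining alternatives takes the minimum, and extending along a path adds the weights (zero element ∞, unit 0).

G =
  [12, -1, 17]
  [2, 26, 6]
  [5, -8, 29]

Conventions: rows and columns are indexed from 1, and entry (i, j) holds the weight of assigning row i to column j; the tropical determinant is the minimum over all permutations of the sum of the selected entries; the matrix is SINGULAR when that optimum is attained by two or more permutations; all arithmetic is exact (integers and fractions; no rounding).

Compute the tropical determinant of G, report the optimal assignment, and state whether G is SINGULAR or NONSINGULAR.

σ = (1, 2, 3): 12 + 26 + 29 = 67
σ = (1, 3, 2): 12 + 6 + (-8) = 10
σ = (2, 1, 3): (-1) + 2 + 29 = 30
σ = (2, 3, 1): (-1) + 6 + 5 = 10
σ = (3, 1, 2): 17 + 2 + (-8) = 11
σ = (3, 2, 1): 17 + 26 + 5 = 48
Optimal value attained by: σ = (1, 3, 2).
Answer: det⊕(G) = 10; verdict: SINGULAR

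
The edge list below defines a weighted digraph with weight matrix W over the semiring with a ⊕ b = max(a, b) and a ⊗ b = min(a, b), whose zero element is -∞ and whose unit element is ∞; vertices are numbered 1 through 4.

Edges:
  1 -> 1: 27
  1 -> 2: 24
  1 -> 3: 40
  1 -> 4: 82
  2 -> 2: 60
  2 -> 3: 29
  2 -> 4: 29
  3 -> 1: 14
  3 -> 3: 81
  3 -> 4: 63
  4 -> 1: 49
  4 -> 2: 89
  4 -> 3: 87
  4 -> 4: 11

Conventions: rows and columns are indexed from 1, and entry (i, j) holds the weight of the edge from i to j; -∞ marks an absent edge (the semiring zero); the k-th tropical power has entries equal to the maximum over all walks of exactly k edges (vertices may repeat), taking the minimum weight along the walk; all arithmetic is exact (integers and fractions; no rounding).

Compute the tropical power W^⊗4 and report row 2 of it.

W^⊗2:
  [49, 82, 82, 40]
  [29, 60, 29, 29]
  [49, 63, 81, 63]
  [27, 60, 81, 63]
W^⊗3:
  [40, 60, 81, 63]
  [29, 60, 29, 29]
  [49, 63, 81, 63]
  [49, 63, 81, 63]
W^⊗4:
  [49, 63, 81, 63]
  [29, 60, 29, 29]
  [49, 63, 81, 63]
  [49, 63, 81, 63]
Answer: row 2 of W^⊗4 = [29, 60, 29, 29]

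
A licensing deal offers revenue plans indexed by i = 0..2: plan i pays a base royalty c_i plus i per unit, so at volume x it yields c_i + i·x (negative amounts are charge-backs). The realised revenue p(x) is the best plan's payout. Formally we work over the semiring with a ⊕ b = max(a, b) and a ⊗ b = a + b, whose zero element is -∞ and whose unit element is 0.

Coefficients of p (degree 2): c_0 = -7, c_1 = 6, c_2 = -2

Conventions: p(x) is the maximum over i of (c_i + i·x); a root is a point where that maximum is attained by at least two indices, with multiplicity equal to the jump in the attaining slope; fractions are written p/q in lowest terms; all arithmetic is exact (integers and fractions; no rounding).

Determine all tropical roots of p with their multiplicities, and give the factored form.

hull edge (i=0, c=-7) to (i=1, c=6): slope 13, span 1
hull edge (i=1, c=6) to (i=2, c=-2): slope -8, span 1
Factored form: p(x) = -2 ⊗ (x ⊕ (-13)) ⊗ (x ⊕ 8)
Answer: roots = -13 (mult 1), 8 (mult 1)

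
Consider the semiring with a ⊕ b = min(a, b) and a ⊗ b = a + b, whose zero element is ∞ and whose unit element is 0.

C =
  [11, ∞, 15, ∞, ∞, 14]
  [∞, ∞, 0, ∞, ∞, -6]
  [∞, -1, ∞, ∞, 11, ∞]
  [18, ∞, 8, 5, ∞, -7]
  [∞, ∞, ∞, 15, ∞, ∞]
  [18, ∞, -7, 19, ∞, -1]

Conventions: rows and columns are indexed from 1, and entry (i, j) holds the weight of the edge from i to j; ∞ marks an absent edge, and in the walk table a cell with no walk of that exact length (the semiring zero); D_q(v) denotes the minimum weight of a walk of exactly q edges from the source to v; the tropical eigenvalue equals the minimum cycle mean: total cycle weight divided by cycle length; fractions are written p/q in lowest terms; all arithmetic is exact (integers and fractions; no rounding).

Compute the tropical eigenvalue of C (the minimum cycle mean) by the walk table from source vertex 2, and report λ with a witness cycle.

q=0: [∞, 0, ∞, ∞, ∞, ∞]
q=1: [∞, ∞, 0, ∞, ∞, -6]
q=2: [12, -1, -13, 13, 11, -7]
q=3: [11, -14, -14, 12, -2, -8]
q=4: [10, -15, -15, 11, -3, -20]
q=5: [-2, -16, -27, -1, -4, -21]
q=6: [-3, -28, -28, -2, -16, -22]
Optimal cycle mean attained by: cycle 2->6->3->2, total (-6) + (-7) + (-1), length 3.
Answer: λ = -14/3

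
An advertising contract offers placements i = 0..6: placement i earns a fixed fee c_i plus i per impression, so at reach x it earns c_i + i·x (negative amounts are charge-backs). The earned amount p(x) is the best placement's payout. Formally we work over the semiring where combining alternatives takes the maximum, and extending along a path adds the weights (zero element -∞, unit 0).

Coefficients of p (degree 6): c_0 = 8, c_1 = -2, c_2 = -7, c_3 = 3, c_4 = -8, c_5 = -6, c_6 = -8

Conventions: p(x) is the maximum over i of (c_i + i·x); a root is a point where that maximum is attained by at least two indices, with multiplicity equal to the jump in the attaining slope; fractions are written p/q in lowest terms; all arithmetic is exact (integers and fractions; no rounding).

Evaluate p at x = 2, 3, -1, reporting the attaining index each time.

p(2) = max(8+0·2=8, -2+1·2=0, -7+2·2=-3, 3+3·2=9, -8+4·2=0, -6+5·2=4, -8+6·2=4) = 9 (attained by i=3)
p(3) = max(8+0·3=8, -2+1·3=1, -7+2·3=-1, 3+3·3=12, -8+4·3=4, -6+5·3=9, -8+6·3=10) = 12 (attained by i=3)
p(-1) = max(8+0·(-1)=8, -2+1·(-1)=-3, -7+2·(-1)=-9, 3+3·(-1)=0, -8+4·(-1)=-12, -6+5·(-1)=-11, -8+6·(-1)=-14) = 8 (attained by i=0)
Answer: p(2) = 9; p(3) = 12; p(-1) = 8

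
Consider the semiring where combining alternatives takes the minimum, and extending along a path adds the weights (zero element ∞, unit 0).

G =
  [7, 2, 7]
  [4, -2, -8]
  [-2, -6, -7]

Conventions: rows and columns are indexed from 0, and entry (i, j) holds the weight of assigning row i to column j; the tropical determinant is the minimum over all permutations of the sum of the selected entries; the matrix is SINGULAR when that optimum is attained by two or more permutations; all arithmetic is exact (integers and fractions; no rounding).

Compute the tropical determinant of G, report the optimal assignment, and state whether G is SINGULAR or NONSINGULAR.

σ = (0, 1, 2): 7 + (-2) + (-7) = -2
σ = (0, 2, 1): 7 + (-8) + (-6) = -7
σ = (1, 0, 2): 2 + 4 + (-7) = -1
σ = (1, 2, 0): 2 + (-8) + (-2) = -8
σ = (2, 0, 1): 7 + 4 + (-6) = 5
σ = (2, 1, 0): 7 + (-2) + (-2) = 3
Optimal value attained by: σ = (1, 2, 0).
Answer: det⊕(G) = -8; verdict: NONSINGULAR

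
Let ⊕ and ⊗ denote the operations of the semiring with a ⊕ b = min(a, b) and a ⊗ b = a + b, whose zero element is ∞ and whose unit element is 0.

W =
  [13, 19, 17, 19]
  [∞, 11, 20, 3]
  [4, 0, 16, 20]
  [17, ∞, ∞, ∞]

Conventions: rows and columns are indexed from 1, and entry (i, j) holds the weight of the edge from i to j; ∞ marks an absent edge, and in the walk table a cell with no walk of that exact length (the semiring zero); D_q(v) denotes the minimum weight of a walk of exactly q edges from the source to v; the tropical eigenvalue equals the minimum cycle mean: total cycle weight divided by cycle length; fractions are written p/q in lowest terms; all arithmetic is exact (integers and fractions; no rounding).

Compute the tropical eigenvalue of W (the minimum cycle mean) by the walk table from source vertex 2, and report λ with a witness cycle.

q=0: [∞, 0, ∞, ∞]
q=1: [∞, 11, 20, 3]
q=2: [20, 20, 31, 14]
q=3: [31, 31, 37, 23]
q=4: [40, 37, 48, 34]
Optimal cycle mean attained by: cycle 1->3->2->4->1, total 17 + 0 + 3 + 17, length 4.
Answer: λ = 37/4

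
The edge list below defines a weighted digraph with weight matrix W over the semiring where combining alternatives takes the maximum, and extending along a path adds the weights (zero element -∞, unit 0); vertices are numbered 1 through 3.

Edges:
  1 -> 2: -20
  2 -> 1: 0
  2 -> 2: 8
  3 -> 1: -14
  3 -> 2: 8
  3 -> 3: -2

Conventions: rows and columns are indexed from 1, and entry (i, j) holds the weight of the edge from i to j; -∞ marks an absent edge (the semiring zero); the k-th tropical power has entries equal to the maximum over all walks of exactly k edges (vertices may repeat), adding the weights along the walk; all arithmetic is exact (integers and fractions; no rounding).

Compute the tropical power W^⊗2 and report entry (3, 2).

W^⊗2:
  [-20, -12, -∞]
  [8, 16, -∞]
  [8, 16, -4]
Key observation: the optimum is the walk 3->2->2, with weight 8 + 8 = 16.
Optimal value attained by: walk 3->2->2.
Answer: (W^⊗2)[3][2] = 16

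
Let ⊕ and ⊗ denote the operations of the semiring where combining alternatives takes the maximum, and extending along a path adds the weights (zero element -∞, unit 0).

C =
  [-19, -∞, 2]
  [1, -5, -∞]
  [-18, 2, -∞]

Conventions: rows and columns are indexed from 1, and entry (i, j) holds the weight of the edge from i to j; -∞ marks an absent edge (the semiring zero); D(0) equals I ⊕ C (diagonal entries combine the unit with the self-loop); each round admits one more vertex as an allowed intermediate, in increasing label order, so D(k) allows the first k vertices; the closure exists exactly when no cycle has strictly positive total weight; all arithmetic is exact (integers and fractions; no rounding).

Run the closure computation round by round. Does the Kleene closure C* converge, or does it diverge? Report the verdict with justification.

D(0):
  [0, -∞, 2]
  [1, 0, -∞]
  [-18, 2, 0]
D(1):
  [0, -∞, 2]
  [1, 0, 3]
  [-18, 2, 0]
Detection: at round 2, diagonal entry (3, 3) turns strictly positive.
Key observation: the cycle 3->2->1->3 has total weight 2 + 1 + 2, which is strictly positive.
Answer: DIVERGES — positive cycle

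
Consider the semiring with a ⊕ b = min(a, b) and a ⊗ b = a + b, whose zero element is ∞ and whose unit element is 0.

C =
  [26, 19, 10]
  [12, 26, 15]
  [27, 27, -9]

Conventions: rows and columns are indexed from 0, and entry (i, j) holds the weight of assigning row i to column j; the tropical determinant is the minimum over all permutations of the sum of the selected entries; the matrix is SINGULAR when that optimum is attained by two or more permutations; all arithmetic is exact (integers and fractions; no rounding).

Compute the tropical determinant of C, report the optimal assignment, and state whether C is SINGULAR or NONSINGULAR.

σ = (0, 1, 2): 26 + 26 + (-9) = 43
σ = (0, 2, 1): 26 + 15 + 27 = 68
σ = (1, 0, 2): 19 + 12 + (-9) = 22
σ = (1, 2, 0): 19 + 15 + 27 = 61
σ = (2, 0, 1): 10 + 12 + 27 = 49
σ = (2, 1, 0): 10 + 26 + 27 = 63
Optimal value attained by: σ = (1, 0, 2).
Answer: det⊕(C) = 22; verdict: NONSINGULAR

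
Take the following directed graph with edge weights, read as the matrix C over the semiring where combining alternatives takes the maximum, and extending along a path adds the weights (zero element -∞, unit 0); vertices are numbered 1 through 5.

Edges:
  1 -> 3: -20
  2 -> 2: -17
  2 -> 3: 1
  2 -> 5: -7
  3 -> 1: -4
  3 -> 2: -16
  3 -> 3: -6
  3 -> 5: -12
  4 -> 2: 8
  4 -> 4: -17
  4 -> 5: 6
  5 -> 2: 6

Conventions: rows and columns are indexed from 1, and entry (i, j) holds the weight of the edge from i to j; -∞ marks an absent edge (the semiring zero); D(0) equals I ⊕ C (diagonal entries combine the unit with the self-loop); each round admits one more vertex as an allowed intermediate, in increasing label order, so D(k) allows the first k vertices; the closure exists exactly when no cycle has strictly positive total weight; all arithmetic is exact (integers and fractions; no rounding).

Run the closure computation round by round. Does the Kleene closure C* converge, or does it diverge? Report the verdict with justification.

D(0):
  [0, -∞, -20, -∞, -∞]
  [-∞, 0, 1, -∞, -7]
  [-4, -16, 0, -∞, -12]
  [-∞, 8, -∞, 0, 6]
  [-∞, 6, -∞, -∞, 0]
D(1):
  [0, -∞, -20, -∞, -∞]
  [-∞, 0, 1, -∞, -7]
  [-4, -16, 0, -∞, -12]
  [-∞, 8, -∞, 0, 6]
  [-∞, 6, -∞, -∞, 0]
D(2):
  [0, -∞, -20, -∞, -∞]
  [-∞, 0, 1, -∞, -7]
  [-4, -16, 0, -∞, -12]
  [-∞, 8, 9, 0, 6]
  [-∞, 6, 7, -∞, 0]
D(3):
  [0, -36, -20, -∞, -32]
  [-3, 0, 1, -∞, -7]
  [-4, -16, 0, -∞, -12]
  [5, 8, 9, 0, 6]
  [3, 6, 7, -∞, 0]
D(4):
  [0, -36, -20, -∞, -32]
  [-3, 0, 1, -∞, -7]
  [-4, -16, 0, -∞, -12]
  [5, 8, 9, 0, 6]
  [3, 6, 7, -∞, 0]
D(5):
  [0, -26, -20, -∞, -32]
  [-3, 0, 1, -∞, -7]
  [-4, -6, 0, -∞, -12]
  [9, 12, 13, 0, 6]
  [3, 6, 7, -∞, 0]
Key observation: every diagonal entry stays at the unit through all rounds, so no improving cycle exists.
Answer: CONVERGES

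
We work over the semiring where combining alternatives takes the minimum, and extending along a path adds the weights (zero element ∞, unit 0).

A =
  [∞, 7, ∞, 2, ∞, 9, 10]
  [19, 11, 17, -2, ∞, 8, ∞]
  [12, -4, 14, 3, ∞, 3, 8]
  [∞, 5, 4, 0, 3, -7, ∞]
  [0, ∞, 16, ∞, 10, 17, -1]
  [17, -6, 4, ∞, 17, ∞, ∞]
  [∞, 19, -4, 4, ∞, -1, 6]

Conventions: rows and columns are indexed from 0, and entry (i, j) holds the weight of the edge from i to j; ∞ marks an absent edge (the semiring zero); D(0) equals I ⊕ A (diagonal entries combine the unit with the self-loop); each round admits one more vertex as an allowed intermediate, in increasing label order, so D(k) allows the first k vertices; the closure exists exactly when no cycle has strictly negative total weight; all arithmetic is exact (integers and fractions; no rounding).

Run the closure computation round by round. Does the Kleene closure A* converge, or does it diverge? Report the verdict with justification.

D(0):
  [0, 7, ∞, 2, ∞, 9, 10]
  [19, 0, 17, -2, ∞, 8, ∞]
  [12, -4, 0, 3, ∞, 3, 8]
  [∞, 5, 4, 0, 3, -7, ∞]
  [0, ∞, 16, ∞, 0, 17, -1]
  [17, -6, 4, ∞, 17, 0, ∞]
  [∞, 19, -4, 4, ∞, -1, 0]
D(1):
  [0, 7, ∞, 2, ∞, 9, 10]
  [19, 0, 17, -2, ∞, 8, 29]
  [12, -4, 0, 3, ∞, 3, 8]
  [∞, 5, 4, 0, 3, -7, ∞]
  [0, 7, 16, 2, 0, 9, -1]
  [17, -6, 4, 19, 17, 0, 27]
  [∞, 19, -4, 4, ∞, -1, 0]
D(2):
  [0, 7, 24, 2, ∞, 9, 10]
  [19, 0, 17, -2, ∞, 8, 29]
  [12, -4, 0, -6, ∞, 3, 8]
  [24, 5, 4, 0, 3, -7, 34]
  [0, 7, 16, 2, 0, 9, -1]
  [13, -6, 4, -8, 17, 0, 23]
  [38, 19, -4, 4, ∞, -1, 0]
Detection: at round 3, diagonal entry (3, 3) turns strictly negative.
Key observation: the cycle 3->2->1->3 has total weight 4 + (-4) + (-2), which is strictly negative.
Answer: DIVERGES — negative cycle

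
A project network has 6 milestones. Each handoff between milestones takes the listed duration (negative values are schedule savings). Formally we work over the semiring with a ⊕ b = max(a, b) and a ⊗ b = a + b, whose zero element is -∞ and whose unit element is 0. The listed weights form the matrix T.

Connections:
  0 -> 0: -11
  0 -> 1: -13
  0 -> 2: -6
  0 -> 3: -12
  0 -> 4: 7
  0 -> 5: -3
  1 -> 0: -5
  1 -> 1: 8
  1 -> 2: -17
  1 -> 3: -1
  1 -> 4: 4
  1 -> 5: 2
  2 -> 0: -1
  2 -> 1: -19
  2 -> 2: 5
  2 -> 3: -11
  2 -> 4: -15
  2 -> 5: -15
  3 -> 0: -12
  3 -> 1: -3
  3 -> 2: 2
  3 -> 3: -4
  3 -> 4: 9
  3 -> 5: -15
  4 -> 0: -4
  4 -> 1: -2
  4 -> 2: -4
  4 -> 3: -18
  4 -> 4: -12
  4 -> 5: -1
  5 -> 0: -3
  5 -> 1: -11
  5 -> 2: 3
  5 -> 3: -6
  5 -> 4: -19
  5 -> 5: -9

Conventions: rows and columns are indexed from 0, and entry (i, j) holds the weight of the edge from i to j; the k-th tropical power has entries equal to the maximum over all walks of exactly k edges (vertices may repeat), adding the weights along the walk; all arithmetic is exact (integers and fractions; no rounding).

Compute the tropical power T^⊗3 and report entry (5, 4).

T^⊗2:
  [3, 5, 3, -9, -3, 6]
  [3, 16, 5, 7, 12, 10]
  [4, -11, 10, -6, 6, -4]
  [5, 7, 7, -4, 5, 8]
  [-4, 6, 2, -3, 3, 0]
  [2, -3, 8, -8, 4, -6]
T^⊗3:
  [3, 13, 9, 4, 10, 7]
  [11, 24, 13, 15, 20, 18]
  [9, 4, 15, -1, 11, 5]
  [6, 15, 12, 6, 12, 9]
  [1, 14, 7, 5, 10, 8]
  [7, 5, 13, -3, 9, 3]
Key observation: the optimum is the walk 5->2->0->4, with weight 3 + (-1) + 7 = 9.
Optimal value attained by: walk 5->2->0->4.
Answer: (T^⊗3)[5][4] = 9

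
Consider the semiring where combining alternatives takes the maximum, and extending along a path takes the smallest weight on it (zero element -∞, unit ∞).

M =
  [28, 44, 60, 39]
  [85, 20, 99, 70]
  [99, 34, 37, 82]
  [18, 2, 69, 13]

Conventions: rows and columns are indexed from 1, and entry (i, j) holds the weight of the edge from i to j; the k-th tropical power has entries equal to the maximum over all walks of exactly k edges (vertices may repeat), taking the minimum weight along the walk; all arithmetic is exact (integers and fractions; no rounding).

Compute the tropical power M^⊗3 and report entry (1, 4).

M^⊗2:
  [60, 34, 44, 60]
  [99, 44, 69, 82]
  [37, 44, 69, 39]
  [69, 34, 37, 69]
M^⊗3:
  [44, 44, 60, 44]
  [69, 44, 69, 69]
  [69, 37, 44, 69]
  [37, 44, 69, 39]
Key observation: the optimum is the walk 1->2->3->4, with weight 44 min 99 min 82 = 44.
Optimal value attained by: walk 1->2->3->4.
Answer: (M^⊗3)[1][4] = 44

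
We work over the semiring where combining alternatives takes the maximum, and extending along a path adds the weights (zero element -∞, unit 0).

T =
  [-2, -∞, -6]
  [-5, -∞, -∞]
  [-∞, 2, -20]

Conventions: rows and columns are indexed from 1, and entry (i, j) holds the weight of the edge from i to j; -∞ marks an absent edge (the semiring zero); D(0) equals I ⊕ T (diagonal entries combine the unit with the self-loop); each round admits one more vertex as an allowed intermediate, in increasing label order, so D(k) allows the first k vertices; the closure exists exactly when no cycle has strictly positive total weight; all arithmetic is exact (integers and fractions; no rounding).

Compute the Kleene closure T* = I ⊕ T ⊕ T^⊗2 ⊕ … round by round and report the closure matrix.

D(0):
  [0, -∞, -6]
  [-5, 0, -∞]
  [-∞, 2, 0]
D(1):
  [0, -∞, -6]
  [-5, 0, -11]
  [-∞, 2, 0]
D(2):
  [0, -∞, -6]
  [-5, 0, -11]
  [-3, 2, 0]
D(3):
  [0, -4, -6]
  [-5, 0, -11]
  [-3, 2, 0]
Answer: T* = [[0, -4, -6], [-5, 0, -11], [-3, 2, 0]]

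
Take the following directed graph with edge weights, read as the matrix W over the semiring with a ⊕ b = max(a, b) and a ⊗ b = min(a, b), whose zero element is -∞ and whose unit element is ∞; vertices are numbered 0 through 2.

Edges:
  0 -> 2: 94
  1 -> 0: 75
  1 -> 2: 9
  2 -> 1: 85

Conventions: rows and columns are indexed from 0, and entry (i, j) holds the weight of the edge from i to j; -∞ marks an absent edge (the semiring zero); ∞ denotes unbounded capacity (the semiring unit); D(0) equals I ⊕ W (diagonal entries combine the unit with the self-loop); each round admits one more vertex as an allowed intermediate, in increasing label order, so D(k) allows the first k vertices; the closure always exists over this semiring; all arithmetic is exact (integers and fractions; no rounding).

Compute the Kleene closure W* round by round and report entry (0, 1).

D(0):
  [∞, -∞, 94]
  [75, ∞, 9]
  [-∞, 85, ∞]
D(1):
  [∞, -∞, 94]
  [75, ∞, 75]
  [-∞, 85, ∞]
D(2):
  [∞, -∞, 94]
  [75, ∞, 75]
  [75, 85, ∞]
D(3):
  [∞, 85, 94]
  [75, ∞, 75]
  [75, 85, ∞]
Answer: W*[0][1] = 85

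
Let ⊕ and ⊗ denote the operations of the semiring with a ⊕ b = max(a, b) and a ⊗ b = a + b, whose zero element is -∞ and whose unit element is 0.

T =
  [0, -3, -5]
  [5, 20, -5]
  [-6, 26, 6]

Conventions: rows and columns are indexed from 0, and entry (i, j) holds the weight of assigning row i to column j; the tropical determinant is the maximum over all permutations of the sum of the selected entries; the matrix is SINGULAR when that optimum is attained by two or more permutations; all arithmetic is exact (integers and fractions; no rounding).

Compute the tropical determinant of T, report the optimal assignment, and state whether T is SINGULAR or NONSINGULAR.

σ = (0, 1, 2): 0 + 20 + 6 = 26
σ = (0, 2, 1): 0 + (-5) + 26 = 21
σ = (1, 0, 2): (-3) + 5 + 6 = 8
σ = (1, 2, 0): (-3) + (-5) + (-6) = -14
σ = (2, 0, 1): (-5) + 5 + 26 = 26
σ = (2, 1, 0): (-5) + 20 + (-6) = 9
Optimal value attained by: σ = (0, 1, 2).
Answer: det⊕(T) = 26; verdict: SINGULAR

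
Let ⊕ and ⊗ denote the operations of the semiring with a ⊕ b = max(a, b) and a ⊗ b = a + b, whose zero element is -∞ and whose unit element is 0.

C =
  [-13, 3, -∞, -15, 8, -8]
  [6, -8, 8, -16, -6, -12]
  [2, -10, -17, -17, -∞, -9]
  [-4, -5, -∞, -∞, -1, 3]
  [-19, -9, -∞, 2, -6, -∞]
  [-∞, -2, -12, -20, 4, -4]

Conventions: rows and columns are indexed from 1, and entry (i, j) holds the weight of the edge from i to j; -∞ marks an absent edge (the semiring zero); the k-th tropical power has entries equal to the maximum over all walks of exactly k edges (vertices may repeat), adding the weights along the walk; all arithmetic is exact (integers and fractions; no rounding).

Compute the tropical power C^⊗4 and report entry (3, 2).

C^⊗2:
  [9, -1, 11, 10, 2, -9]
  [10, 9, 0, -4, 14, -1]
  [-4, 5, -2, -13, 10, -6]
  [1, 1, 3, 1, 7, -1]
  [-2, -3, -1, -4, 1, 5]
  [4, -5, 6, 6, 0, -8]
C^⊗3:
  [13, 12, 7, 4, 17, 13]
  [15, 13, 17, 16, 18, 2]
  [11, 1, 13, 12, 4, -7]
  [7, 4, 9, 9, 9, 4]
  [3, 3, 5, 3, 9, 1]
  [8, 7, 3, 2, 12, 9]
C^⊗4:
  [18, 16, 20, 19, 21, 9]
  [19, 18, 21, 20, 23, 19]
  [15, 14, 9, 6, 19, 15]
  [11, 10, 12, 11, 15, 12]
  [9, 6, 11, 11, 11, 6]
  [13, 11, 15, 14, 16, 5]
Key observation: the optimum is the walk 3->1->2->1->2, with weight 2 + 3 + 6 + 3 = 14.
Optimal value attained by: walk 3->1->2->1->2.
Answer: (C^⊗4)[3][2] = 14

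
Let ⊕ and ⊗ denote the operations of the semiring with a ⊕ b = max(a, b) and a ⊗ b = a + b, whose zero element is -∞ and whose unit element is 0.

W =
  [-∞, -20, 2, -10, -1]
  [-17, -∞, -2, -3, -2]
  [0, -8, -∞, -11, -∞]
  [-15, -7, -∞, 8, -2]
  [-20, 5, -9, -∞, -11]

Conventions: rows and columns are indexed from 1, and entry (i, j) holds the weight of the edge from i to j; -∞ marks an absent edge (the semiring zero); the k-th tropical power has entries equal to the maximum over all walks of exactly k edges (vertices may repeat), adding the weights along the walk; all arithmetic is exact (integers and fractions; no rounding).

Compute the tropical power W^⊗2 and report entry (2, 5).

W^⊗2:
  [2, 4, -10, -2, -12]
  [-2, 3, -11, 5, -5]
  [-25, -18, 2, -3, -1]
  [-7, 3, -9, 16, 6]
  [-9, -6, 3, 2, 3]
Key observation: the optimum is the walk 2->4->5, with weight (-3) + (-2) = -5.
Optimal value attained by: walk 2->4->5.
Answer: (W^⊗2)[2][5] = -5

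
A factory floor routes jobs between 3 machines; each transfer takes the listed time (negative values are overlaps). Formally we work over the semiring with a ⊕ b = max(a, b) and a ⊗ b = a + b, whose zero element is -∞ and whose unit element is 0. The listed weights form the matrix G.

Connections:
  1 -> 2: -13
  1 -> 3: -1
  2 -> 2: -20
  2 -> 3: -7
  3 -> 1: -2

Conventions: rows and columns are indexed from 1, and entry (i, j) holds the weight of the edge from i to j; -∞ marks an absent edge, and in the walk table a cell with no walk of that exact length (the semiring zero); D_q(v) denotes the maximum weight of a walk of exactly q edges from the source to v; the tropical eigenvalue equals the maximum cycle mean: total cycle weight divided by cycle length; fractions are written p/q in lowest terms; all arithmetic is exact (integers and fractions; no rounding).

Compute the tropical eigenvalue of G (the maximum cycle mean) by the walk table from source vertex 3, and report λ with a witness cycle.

q=0: [-∞, -∞, 0]
q=1: [-2, -∞, -∞]
q=2: [-∞, -15, -3]
q=3: [-5, -35, -22]
Optimal cycle mean attained by: cycle 1->3->1, total (-1) + (-2), length 2.
Answer: λ = -3/2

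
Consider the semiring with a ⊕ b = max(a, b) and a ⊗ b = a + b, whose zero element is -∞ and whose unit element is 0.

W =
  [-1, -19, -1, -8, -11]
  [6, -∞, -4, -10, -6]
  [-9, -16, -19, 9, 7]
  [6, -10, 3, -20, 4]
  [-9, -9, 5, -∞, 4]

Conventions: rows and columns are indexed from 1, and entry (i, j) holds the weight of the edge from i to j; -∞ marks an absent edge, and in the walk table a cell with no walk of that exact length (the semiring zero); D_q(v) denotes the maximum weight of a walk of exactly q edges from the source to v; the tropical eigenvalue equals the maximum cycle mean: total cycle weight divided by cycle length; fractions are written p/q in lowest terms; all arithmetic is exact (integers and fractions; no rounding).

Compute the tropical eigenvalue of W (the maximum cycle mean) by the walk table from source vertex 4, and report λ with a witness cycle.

q=0: [-∞, -∞, -∞, 0, -∞]
q=1: [6, -10, 3, -20, 4]
q=2: [5, -5, 9, 12, 10]
q=3: [18, 2, 15, 18, 16]
q=4: [24, 8, 21, 24, 22]
q=5: [30, 14, 27, 30, 28]
Optimal cycle mean attained by: cycle 3->4->3, total 9 + 3, length 2.
Answer: λ = 6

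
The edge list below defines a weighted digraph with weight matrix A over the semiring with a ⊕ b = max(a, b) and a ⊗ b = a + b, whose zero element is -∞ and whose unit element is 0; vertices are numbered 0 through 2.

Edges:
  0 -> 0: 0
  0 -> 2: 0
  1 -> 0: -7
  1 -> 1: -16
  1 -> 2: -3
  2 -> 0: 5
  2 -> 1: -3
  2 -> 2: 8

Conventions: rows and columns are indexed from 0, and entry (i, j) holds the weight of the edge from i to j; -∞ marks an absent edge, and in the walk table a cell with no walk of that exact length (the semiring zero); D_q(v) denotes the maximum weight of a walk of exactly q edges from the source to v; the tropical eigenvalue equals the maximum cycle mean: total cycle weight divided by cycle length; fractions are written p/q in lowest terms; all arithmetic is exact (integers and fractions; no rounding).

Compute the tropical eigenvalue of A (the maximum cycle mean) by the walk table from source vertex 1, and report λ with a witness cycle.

q=0: [-∞, 0, -∞]
q=1: [-7, -16, -3]
q=2: [2, -6, 5]
q=3: [10, 2, 13]
Optimal cycle mean attained by: cycle 2->2, total 8, length 1.
Answer: λ = 8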